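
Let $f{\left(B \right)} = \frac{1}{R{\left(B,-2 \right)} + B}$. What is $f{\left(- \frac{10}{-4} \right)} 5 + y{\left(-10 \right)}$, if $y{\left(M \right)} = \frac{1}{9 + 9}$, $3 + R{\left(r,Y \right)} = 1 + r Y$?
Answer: $- \frac{19}{18} \approx -1.0556$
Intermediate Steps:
$R{\left(r,Y \right)} = -2 + Y r$ ($R{\left(r,Y \right)} = -3 + \left(1 + r Y\right) = -3 + \left(1 + Y r\right) = -2 + Y r$)
$y{\left(M \right)} = \frac{1}{18}$
$f{\left(B \right)} = \frac{1}{-2 - B}$ ($f{\left(B \right)} = \frac{1}{\left(-2 - 2 B\right) + B} = \frac{1}{-2 - B}$)
$f{\left(- \frac{10}{-4} \right)} 5 + y{\left(-10 \right)} = \frac{1}{-2 - - \frac{10}{-4}} \cdot 5 + \frac{1}{18} = \frac{1}{-2 - \left(-10\right) \left(- \frac{1}{4}\right)} 5 + \frac{1}{18} = \frac{1}{-2 - \frac{5}{2}} \cdot 5 + \frac{1}{18} = \frac{1}{- \frac{9}{2}} \cdot 5 + \frac{1}{18} = \left(- \frac{2}{9}\right) 5 + \frac{1}{18} = - \frac{10}{9} + \frac{1}{18} = - \frac{19}{18}$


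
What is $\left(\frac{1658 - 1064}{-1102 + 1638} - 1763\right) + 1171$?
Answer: $- \frac{158359}{268} \approx -590.89$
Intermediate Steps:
$\left(\frac{1658 - 1064}{-1102 + 1638} - 1763\right) + 1171 = \left(\frac{594}{536} - 1763\right) + 1171 = \left(594 \cdot \frac{1}{536} - 1763\right) + 1171 = \left(\frac{297}{268} - 1763\right) + 1171 = - \frac{472187}{268} + 1171 = - \frac{158359}{268}$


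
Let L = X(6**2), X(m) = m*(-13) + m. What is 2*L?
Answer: -864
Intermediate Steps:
X(m) = -12*m (X(m) = -13*m + m = -12*m)
L = -432 (L = -12*6**2 = -12*36 = -432)
2*L = 2*(-432) = -864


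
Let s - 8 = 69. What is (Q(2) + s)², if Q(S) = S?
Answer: 6241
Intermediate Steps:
s = 77 (s = 8 + 69 = 77)
(Q(2) + s)² = (2 + 77)² = 79² = 6241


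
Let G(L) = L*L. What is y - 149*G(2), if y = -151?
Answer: -747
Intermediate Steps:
G(L) = L²
y - 149*G(2) = -151 - 149*2² = -151 - 149*4 = -151 - 596 = -747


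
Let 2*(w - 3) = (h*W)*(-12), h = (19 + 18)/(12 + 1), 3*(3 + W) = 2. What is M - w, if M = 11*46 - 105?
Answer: 4656/13 ≈ 358.15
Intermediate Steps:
W = -7/3 (W = -3 + (⅓)*2 = -3 + ⅔ = -7/3 ≈ -2.3333)
h = 37/13 ≈ 2.8462
M = 401 (M = 506 - 105 = 401)
w = 557/13 (w = 3 + (((37/13)*(-7/3))*(-12))/2 = 3 + (-259/39*(-12))/2 = 3 + (½)*(1036/13) = 3 + 518/13 = 557/13 ≈ 42.846)
M - w = 401 - 1*557/13 = 401 - 557/13 = 4656/13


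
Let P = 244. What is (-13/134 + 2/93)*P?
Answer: -114802/6231 ≈ -18.424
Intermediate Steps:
(-13/134 + 2/93)*P = (-13/134 + 2/93)*244 = -941/12462*244 = -114802/6231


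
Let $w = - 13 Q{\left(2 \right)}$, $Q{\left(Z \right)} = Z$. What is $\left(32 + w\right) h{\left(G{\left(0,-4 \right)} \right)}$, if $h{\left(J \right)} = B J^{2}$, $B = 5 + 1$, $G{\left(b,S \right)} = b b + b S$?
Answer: $0$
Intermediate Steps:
$G{\left(b,S \right)} = b^{2} + S b$
$B = 6$
$h{\left(J \right)} = 6 J^{2}$
$w = -26$ ($w = \left(-13\right) 2 = -26$)
$\left(32 + w\right) h{\left(G{\left(0,-4 \right)} \right)} = \left(32 - 26\right) 6 \left(0 \left(-4 + 0\right)\right)^{2} = 6 \cdot 6 \left(0 \left(-4\right)\right)^{2} = 6 \cdot 6 \cdot 0^{2} = 6 \cdot 6 \cdot 0 = 6 \cdot 0 = 0$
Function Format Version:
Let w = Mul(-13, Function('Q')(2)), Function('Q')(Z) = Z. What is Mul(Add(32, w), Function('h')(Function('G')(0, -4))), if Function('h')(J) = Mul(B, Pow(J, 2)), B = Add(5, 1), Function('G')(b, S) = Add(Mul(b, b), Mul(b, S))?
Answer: 0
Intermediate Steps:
Function('G')(b, S) = Add(Pow(b, 2), Mul(S, b))
B = 6
Function('h')(J) = Mul(6, Pow(J, 2))
w = -26 (w = Mul(-13, 2) = -26)
Mul(Add(32, w), Function('h')(Function('G')(0, -4))) = Mul(Add(32, -26), Mul(6, Pow(Mul(0, Add(-4, 0)), 2))) = Mul(6, Mul(6, Pow(Mul(0, -4), 2))) = Mul(6, Mul(6, Pow(0, 2))) = Mul(6, Mul(6, 0)) = Mul(6, 0) = 0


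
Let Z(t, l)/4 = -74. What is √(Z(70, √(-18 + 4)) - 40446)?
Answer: I*√40742 ≈ 201.85*I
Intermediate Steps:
Z(t, l) = -296 (Z(t, l) = 4*(-74) = -296)
√(Z(70, √(-18 + 4)) - 40446) = √(-296 - 40446) = √(-40742) = I*√40742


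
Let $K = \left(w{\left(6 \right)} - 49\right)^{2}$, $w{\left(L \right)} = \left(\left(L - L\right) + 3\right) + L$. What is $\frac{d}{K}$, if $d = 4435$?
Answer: $\frac{887}{320} \approx 2.7719$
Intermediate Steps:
$w{\left(L \right)} = 3 + L$ ($w{\left(L \right)} = \left(0 + 3\right) + L = 3 + L$)
$K = 1600$ ($K = \left(\left(3 + 6\right) - 49\right)^{2} = \left(9 - 49\right)^{2} = \left(-40\right)^{2} = 1600$)
$\frac{d}{K} = \frac{4435}{1600} = 4435 \cdot \frac{1}{1600} = \frac{887}{320}$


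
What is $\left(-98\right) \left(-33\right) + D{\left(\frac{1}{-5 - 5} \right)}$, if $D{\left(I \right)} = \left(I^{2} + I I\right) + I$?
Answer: $\frac{80848}{25} \approx 3233.9$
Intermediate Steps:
$D{\left(I \right)} = I + 2 I^{2}$ ($D{\left(I \right)} = \left(I^{2} + I^{2}\right) + I = 2 I^{2} + I = I + 2 I^{2}$)
$\left(-98\right) \left(-33\right) + D{\left(\frac{1}{-5 - 5} \right)} = \left(-98\right) \left(-33\right) + \frac{1 + \frac{2}{-5 - 5}}{-5 - 5} = 3234 + \frac{1 + \frac{2}{-10}}{-10} = 3234 - \frac{1 + 2 \left(- \frac{1}{10}\right)}{10} = 3234 - \frac{1 - \frac{1}{5}}{10} = 3234 - \frac{2}{25} = \frac{80848}{25}$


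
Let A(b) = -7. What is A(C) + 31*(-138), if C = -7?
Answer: -4285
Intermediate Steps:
A(C) + 31*(-138) = -7 + 31*(-138) = -7 - 4278 = -4285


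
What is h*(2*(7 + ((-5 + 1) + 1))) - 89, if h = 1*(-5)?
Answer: -129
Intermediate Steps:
h = -5
h*(2*(7 + ((-5 + 1) + 1))) - 89 = -10*(7 + ((-5 + 1) + 1)) - 89 = -10*(7 + (-4 + 1)) - 89 = -10*(7 - 3) - 89 = -10*4 - 89 = -5*8 - 89 = -40 - 89 = -129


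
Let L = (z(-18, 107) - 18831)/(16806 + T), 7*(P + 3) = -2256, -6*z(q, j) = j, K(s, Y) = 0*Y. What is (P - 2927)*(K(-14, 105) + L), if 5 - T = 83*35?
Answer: 1287337619/292026 ≈ 4408.3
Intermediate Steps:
K(s, Y) = 0
z(q, j) = -j/6
P = -2277/7 (P = -3 + (⅐)*(-2256) = -3 - 2256/7 = -2277/7 ≈ -325.29)
T = -2900 (T = 5 - 83*35 = 5 - 1*2905 = 5 - 2905 = -2900)
L = -113093/83436 (L = (-⅙*107 - 18831)/(16806 - 2900) = (-107/6 - 18831)/13906 = -113093/6*1/13906 = -113093/83436 ≈ -1.3554)
(P - 2927)*(K(-14, 105) + L) = (-2277/7 - 2927)*(0 - 113093/83436) = -22766/7*(-113093/83436) = 1287337619/292026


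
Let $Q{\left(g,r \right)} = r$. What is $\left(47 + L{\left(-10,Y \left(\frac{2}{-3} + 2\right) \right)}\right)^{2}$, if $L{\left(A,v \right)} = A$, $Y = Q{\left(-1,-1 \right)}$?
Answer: $1369$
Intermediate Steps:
$Y = -1$
$\left(47 + L{\left(-10,Y \left(\frac{2}{-3} + 2\right) \right)}\right)^{2} = \left(47 - 10\right)^{2} = 37^{2} = 1369$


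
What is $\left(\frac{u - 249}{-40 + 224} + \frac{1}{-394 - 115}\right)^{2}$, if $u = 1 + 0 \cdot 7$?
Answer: $\frac{249703204}{137053849} \approx 1.8219$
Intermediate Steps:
$u = 1$ ($u = 1 + 0 = 1$)
$\left(\frac{u - 249}{-40 + 224} + \frac{1}{-394 - 115}\right)^{2} = \left(\frac{1 - 249}{-40 + 224} + \frac{1}{-394 - 115}\right)^{2} = \left(- \frac{248}{184} + \frac{1}{-509}\right)^{2} = \left(\left(-248\right) \frac{1}{184} - \frac{1}{509}\right)^{2} = \left(- \frac{31}{23} - \frac{1}{509}\right)^{2} = \left(- \frac{15802}{11707}\right)^{2} = \frac{249703204}{137053849}$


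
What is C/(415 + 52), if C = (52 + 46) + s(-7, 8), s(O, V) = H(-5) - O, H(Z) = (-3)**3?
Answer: 78/467 ≈ 0.16702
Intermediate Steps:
H(Z) = -27
s(O, V) = -27 - O
C = 78 (C = (52 + 46) + (-27 - 1*(-7)) = 98 + (-27 + 7) = 98 - 20 = 78)
C/(415 + 52) = 78/(415 + 52) = 78/467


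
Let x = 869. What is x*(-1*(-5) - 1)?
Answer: 3476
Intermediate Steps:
x*(-1*(-5) - 1) = 869*(-1*(-5) - 1) = 869*(5 - 1) = 869*4 = 3476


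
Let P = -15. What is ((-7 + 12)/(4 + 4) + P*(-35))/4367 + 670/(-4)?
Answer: -5847575/34936 ≈ -167.38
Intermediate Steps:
((-7 + 12)/(4 + 4) + P*(-35))/4367 + 670/(-4) = ((-7 + 12)/(4 + 4) - 15*(-35))/4367 + 670/(-4) = (5/8 + 525)*(1/4367) + 670*(-¼) = (5*(⅛) + 525)*(1/4367) - 335/2 = (5/8 + 525)*(1/4367) - 335/2 = (4205/8)*(1/4367) - 335/2 = 4205/34936 - 335/2 = -5847575/34936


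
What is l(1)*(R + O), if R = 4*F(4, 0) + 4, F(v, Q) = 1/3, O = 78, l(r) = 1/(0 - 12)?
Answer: -125/18 ≈ -6.9444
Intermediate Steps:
l(r) = -1/12 (l(r) = 1/(-12) = -1/12)
F(v, Q) = ⅓
R = 16/3 (R = 4*(⅓) + 4 = 4/3 + 4 = 16/3 ≈ 5.3333)
l(1)*(R + O) = -(16/3 + 78)/12 = -1/12*250/3 = -125/18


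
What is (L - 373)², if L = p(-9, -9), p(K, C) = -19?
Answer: 153664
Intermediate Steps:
L = -19
(L - 373)² = (-19 - 373)² = (-392)² = 153664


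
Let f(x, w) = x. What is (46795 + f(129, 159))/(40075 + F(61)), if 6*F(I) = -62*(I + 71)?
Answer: 46924/38711 ≈ 1.2122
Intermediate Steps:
F(I) = -2201/3 - 31*I/3 (F(I) = (-62*(I + 71))/6 = (-62*(71 + I))/6 = (-4402 - 62*I)/6 = -2201/3 - 31*I/3)
(46795 + f(129, 159))/(40075 + F(61)) = (46795 + 129)/(40075 + (-2201/3 - 31/3*61)) = 46924/(40075 + (-2201/3 - 1891/3)) = 46924/(40075 - 1364) = 46924/38711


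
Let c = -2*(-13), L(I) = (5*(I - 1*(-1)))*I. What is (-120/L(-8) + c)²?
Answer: 32041/49 ≈ 653.90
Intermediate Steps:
L(I) = I*(5 + 5*I) (L(I) = (5*(I + 1))*I = (5*(1 + I))*I = (5 + 5*I)*I = I*(5 + 5*I))
c = 26
(-120/L(-8) + c)² = (-120*(-1/(40*(1 - 8))) + 26)² = (-120/(5*(-8)*(-7)) + 26)² = (-120/280 + 26)² = (-120*1/280 + 26)² = (-3/7 + 26)² = (179/7)² = 32041/49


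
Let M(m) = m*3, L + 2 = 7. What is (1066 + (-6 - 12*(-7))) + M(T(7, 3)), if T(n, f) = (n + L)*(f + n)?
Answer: 1504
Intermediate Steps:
L = 5 (L = -2 + 7 = 5)
T(n, f) = (5 + n)*(f + n) (T(n, f) = (n + 5)*(f + n) = (5 + n)*(f + n))
M(m) = 3*m
(1066 + (-6 - 12*(-7))) + M(T(7, 3)) = (1066 + (-6 - 12*(-7))) + 3*(7² + 5*3 + 5*7 + 3*7) = (1066 + (-6 + 84)) + 3*(49 + 15 + 35 + 21) = (1066 + 78) + 3*120 = 1144 + 360 = 1504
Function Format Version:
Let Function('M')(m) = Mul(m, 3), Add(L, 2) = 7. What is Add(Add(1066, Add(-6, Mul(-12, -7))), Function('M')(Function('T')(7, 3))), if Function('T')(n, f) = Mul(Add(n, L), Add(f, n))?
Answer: 1504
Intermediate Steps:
L = 5 (L = Add(-2, 7) = 5)
Function('T')(n, f) = Mul(Add(5, n), Add(f, n)) (Function('T')(n, f) = Mul(Add(n, 5), Add(f, n)) = Mul(Add(5, n), Add(f, n)))
Function('M')(m) = Mul(3, m)
Add(Add(1066, Add(-6, Mul(-12, -7))), Function('M')(Function('T')(7, 3))) = Add(Add(1066, Add(-6, Mul(-12, -7))), Mul(3, Add(Pow(7, 2), Mul(5, 3), Mul(5, 7), Mul(3, 7)))) = Add(Add(1066, Add(-6, 84)), Mul(3, Add(49, 15, 35, 21))) = Add(Add(1066, 78), Mul(3, 120)) = Add(1144, 360) = 1504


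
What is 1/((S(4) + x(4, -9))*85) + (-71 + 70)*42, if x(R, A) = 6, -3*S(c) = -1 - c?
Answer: -82107/1955 ≈ -41.998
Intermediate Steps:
S(c) = 1/3 + c/3 (S(c) = -(-1 - c)/3 = 1/3 + c/3)
1/((S(4) + x(4, -9))*85) + (-71 + 70)*42 = 1/(((1/3 + (1/3)*4) + 6)*85) + (-71 + 70)*42 = (1/85)/((1/3 + 4/3) + 6) - 1*42 = (1/85)/(5/3 + 6) - 42 = (1/85)/(23/3) - 42 = (3/23)*(1/85) - 42 = 3/1955 - 42 = -82107/1955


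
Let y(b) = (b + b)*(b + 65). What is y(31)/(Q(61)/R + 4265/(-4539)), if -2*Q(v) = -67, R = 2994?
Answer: -53924191488/8411569 ≈ -6410.7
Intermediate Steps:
Q(v) = 67/2 (Q(v) = -1/2*(-67) = 67/2)
y(b) = 2*b*(65 + b) (y(b) = (2*b)*(65 + b) = 2*b*(65 + b))
y(31)/(Q(61)/R + 4265/(-4539)) = (2*31*(65 + 31))/((67/2)/2994 + 4265/(-4539)) = (2*31*96)/((67/2)*(1/2994) + 4265*(-1/4539)) = 5952/(67/5988 - 4265/4539) = 5952/(-8411569/9059844) = 5952*(-9059844/8411569) = -53924191488/8411569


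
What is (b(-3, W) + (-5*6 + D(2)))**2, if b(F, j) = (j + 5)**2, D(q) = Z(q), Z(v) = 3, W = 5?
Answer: 5329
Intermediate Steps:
D(q) = 3
b(F, j) = (5 + j)**2
(b(-3, W) + (-5*6 + D(2)))**2 = ((5 + 5)**2 + (-5*6 + 3))**2 = (10**2 + (-30 + 3))**2 = (100 - 27)**2 = 73**2 = 5329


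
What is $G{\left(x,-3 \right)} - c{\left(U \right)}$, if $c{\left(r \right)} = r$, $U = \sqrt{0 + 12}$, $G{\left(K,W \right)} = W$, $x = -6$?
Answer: $-3 - 2 \sqrt{3} \approx -6.4641$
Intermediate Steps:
$U = 2 \sqrt{3}$ ($U = \sqrt{12} = 2 \sqrt{3} \approx 3.4641$)
$G{\left(x,-3 \right)} - c{\left(U \right)} = -3 - 2 \sqrt{3}$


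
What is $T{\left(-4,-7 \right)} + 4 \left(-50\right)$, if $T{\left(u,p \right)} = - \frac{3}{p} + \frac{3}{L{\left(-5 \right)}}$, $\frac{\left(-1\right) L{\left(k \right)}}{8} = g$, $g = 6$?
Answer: $- \frac{22359}{112} \approx -199.63$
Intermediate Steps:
$L{\left(k \right)} = -48$ ($L{\left(k \right)} = \left(-8\right) 6 = -48$)
$T{\left(u,p \right)} = - \frac{1}{16} - \frac{3}{p}$ ($T{\left(u,p \right)} = - \frac{3}{p} + \frac{3}{-48} = - \frac{3}{p} + 3 \left(- \frac{1}{48}\right) = - \frac{3}{p} - \frac{1}{16} = - \frac{1}{16} - \frac{3}{p}$)
$T{\left(-4,-7 \right)} + 4 \left(-50\right) = \frac{-48 - -7}{16 \left(-7\right)} + 4 \left(-50\right) = \frac{1}{16} \left(- \frac{1}{7}\right) \left(-48 + 7\right) - 200 = \frac{1}{16} \left(- \frac{1}{7}\right) \left(-41\right) - 200 = \frac{41}{112} - 200 = - \frac{22359}{112}$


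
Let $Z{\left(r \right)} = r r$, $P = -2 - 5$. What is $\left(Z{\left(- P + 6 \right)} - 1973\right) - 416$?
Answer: $-2220$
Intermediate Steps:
$P = -7$
$Z{\left(r \right)} = r^{2}$
$\left(Z{\left(- P + 6 \right)} - 1973\right) - 416 = \left(\left(\left(-1\right) \left(-7\right) + 6\right)^{2} - 1973\right) - 416 = \left(\left(7 + 6\right)^{2} - 1973\right) - 416 = \left(13^{2} - 1973\right) - 416 = \left(169 - 1973\right) - 416 = -1804 - 416 = -2220$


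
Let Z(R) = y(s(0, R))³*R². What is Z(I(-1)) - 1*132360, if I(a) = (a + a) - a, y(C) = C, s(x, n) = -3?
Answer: -132387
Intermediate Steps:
I(a) = a (I(a) = 2*a - a = a)
Z(R) = -27*R² (Z(R) = (-3)³*R² = -27*R²)
Z(I(-1)) - 1*132360 = -27*(-1)² - 1*132360 = -27*1 - 132360 = -27 - 132360 = -132387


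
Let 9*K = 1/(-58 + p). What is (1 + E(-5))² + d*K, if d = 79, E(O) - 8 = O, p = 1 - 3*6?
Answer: 10721/675 ≈ 15.883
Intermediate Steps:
p = -17 (p = 1 - 18 = -17)
E(O) = 8 + O
K = -1/675 (K = 1/(9*(-58 - 17)) = (⅑)/(-75) = (⅑)*(-1/75) = -1/675 ≈ -0.0014815)
(1 + E(-5))² + d*K = (1 + (8 - 5))² + 79*(-1/675) = (1 + 3)² - 79/675 = 4² - 79/675 = 16 - 79/675 = 10721/675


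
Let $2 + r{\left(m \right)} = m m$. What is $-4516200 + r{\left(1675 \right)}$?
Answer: $-1710577$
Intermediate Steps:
$r{\left(m \right)} = -2 + m^{2}$ ($r{\left(m \right)} = -2 + m m = -2 + m^{2}$)
$-4516200 + r{\left(1675 \right)} = -4516200 - \left(2 - 1675^{2}\right) = -4516200 + \left(-2 + 2805625\right) = -4516200 + 2805623 = -1710577$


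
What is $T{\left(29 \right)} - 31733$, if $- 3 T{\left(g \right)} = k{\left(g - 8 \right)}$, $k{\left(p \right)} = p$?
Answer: $-31740$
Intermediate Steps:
$T{\left(g \right)} = \frac{8}{3} - \frac{g}{3}$ ($T{\left(g \right)} = - \frac{g - 8}{3} = - \frac{-8 + g}{3} = \frac{8}{3} - \frac{g}{3}$)
$T{\left(29 \right)} - 31733 = \left(\frac{8}{3} - \frac{29}{3}\right) - 31733 = -7 - 31733 = -31740$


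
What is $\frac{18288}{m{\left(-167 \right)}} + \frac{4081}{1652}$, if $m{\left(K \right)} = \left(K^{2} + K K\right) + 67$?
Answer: $\frac{4097067}{1464380} \approx 2.7978$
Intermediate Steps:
$m{\left(K \right)} = 67 + 2 K^{2}$ ($m{\left(K \right)} = \left(K^{2} + K^{2}\right) + 67 = 2 K^{2} + 67 = 67 + 2 K^{2}$)
$\frac{18288}{m{\left(-167 \right)}} + \frac{4081}{1652} = \frac{18288}{67 + 2 \left(-167\right)^{2}} + \frac{4081}{1652} = \frac{18288}{67 + 2 \cdot 27889} + 4081 \cdot \frac{1}{1652} = \frac{18288}{67 + 55778} + \frac{583}{236} = \frac{18288}{55845} + \frac{583}{236} = 18288 \cdot \frac{1}{55845} + \frac{583}{236} = \frac{2032}{6205} + \frac{583}{236} = \frac{4097067}{1464380}$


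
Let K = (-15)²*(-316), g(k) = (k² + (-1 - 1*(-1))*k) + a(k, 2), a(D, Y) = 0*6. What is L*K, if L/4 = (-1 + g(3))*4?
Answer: -9100800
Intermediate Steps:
a(D, Y) = 0
g(k) = k² (g(k) = (k² + (-1 - 1*(-1))*k) + 0 = (k² + (-1 + 1)*k) + 0 = (k² + 0*k) + 0 = (k² + 0) + 0 = k² + 0 = k²)
K = -71100 (K = 225*(-316) = -71100)
L = 128 (L = 4*((-1 + 3²)*4) = 4*((-1 + 9)*4) = 4*(8*4) = 4*32 = 128)
L*K = 128*(-71100) = -9100800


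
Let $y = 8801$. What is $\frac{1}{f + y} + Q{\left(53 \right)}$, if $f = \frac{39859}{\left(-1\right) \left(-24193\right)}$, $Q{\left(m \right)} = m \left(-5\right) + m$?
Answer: $- \frac{45148015631}{212962452} \approx -212.0$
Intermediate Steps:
$Q{\left(m \right)} = - 4 m$ ($Q{\left(m \right)} = - 5 m + m = - 4 m$)
$f = \frac{39859}{24193} \approx 1.6475$
$\frac{1}{f + y} + Q{\left(53 \right)} = \frac{1}{\frac{39859}{24193} + 8801} - 212 = \frac{1}{\frac{212962452}{24193}} - 212 = \frac{24193}{212962452} - 212 = - \frac{45148015631}{212962452}$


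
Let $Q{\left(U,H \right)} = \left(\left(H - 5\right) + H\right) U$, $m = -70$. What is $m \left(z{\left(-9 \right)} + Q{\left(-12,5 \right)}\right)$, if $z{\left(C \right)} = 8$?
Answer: $3640$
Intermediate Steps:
$Q{\left(U,H \right)} = U \left(-5 + 2 H\right)$ ($Q{\left(U,H \right)} = \left(\left(-5 + H\right) + H\right) U = \left(-5 + 2 H\right) U = U \left(-5 + 2 H\right)$)
$m \left(z{\left(-9 \right)} + Q{\left(-12,5 \right)}\right) = - 70 \left(8 - 12 \left(-5 + 2 \cdot 5\right)\right) = - 70 \left(8 - 12 \left(-5 + 10\right)\right) = - 70 \left(8 - 60\right) = \left(-70\right) \left(-52\right) = 3640$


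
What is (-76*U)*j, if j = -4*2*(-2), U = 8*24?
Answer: -233472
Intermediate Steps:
U = 192
j = 16 (j = -8*(-2) = 16)
(-76*U)*j = -76*192*16 = -14592*16 = -233472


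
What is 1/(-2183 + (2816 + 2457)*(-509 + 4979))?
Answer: 1/23568127 ≈ 4.2430e-8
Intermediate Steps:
1/(-2183 + (2816 + 2457)*(-509 + 4979)) = 1/(-2183 + 5273*4470) = 1/(-2183 + 23570310) = 1/23568127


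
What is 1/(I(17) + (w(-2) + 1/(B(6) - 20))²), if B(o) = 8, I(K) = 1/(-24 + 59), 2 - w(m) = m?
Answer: 5040/77459 ≈ 0.065067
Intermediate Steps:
w(m) = 2 - m
I(K) = 1/35
1/(I(17) + (w(-2) + 1/(B(6) - 20))²) = 1/(1/35 + ((2 - 1*(-2)) + 1/(8 - 20))²) = 1/(1/35 + ((2 + 2) + 1/(-12))²) = 1/(1/35 + (4 - 1/12)²) = 1/(1/35 + (47/12)²) = 1/(1/35 + 2209/144) = 1/(77459/5040) = 5040/77459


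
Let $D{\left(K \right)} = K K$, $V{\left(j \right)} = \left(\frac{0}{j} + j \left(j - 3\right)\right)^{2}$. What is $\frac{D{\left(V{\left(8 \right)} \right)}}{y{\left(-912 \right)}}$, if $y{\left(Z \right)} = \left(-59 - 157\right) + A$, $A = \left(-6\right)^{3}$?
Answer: $- \frac{160000}{27} \approx -5925.9$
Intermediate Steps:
$A = -216$
$V{\left(j \right)} = j^{2} \left(-3 + j\right)^{2}$ ($V{\left(j \right)} = \left(0 + j \left(-3 + j\right)\right)^{2} = \left(j \left(-3 + j\right)\right)^{2} = j^{2} \left(-3 + j\right)^{2}$)
$D{\left(K \right)} = K^{2}$
$y{\left(Z \right)} = -432$ ($y{\left(Z \right)} = \left(-59 - 157\right) - 216 = -216 - 216 = -432$)
$\frac{D{\left(V{\left(8 \right)} \right)}}{y{\left(-912 \right)}} = \frac{\left(8^{2} \left(-3 + 8\right)^{2}\right)^{2}}{-432} = \left(64 \cdot 5^{2}\right)^{2} \left(- \frac{1}{432}\right) = \left(64 \cdot 25\right)^{2} \left(- \frac{1}{432}\right) = 1600^{2} \left(- \frac{1}{432}\right) = 2560000 \left(- \frac{1}{432}\right) = - \frac{160000}{27}$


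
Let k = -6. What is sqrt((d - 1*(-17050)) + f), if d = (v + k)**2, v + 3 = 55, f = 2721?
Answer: sqrt(21887) ≈ 147.94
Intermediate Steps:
v = 52 (v = -3 + 55 = 52)
d = 2116 (d = (52 - 6)**2 = 46**2 = 2116)
sqrt((d - 1*(-17050)) + f) = sqrt((2116 - 1*(-17050)) + 2721) = sqrt((2116 + 17050) + 2721) = sqrt(19166 + 2721) = sqrt(21887)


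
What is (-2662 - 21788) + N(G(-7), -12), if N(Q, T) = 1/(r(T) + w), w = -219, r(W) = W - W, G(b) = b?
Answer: -5354551/219 ≈ -24450.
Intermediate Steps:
r(W) = 0
N(Q, T) = -1/219 (N(Q, T) = 1/(0 - 219) = 1/(-219) = -1/219)
(-2662 - 21788) + N(G(-7), -12) = (-2662 - 21788) - 1/219 = -24450 - 1/219 = -5354551/219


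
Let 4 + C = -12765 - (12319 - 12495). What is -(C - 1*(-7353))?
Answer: 5240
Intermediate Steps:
C = -12593 (C = -4 + (-12765 - (12319 - 12495)) = -4 + (-12765 - 1*(-176)) = -4 + (-12765 + 176) = -4 - 12589 = -12593)
-(C - 1*(-7353)) = -(-12593 - 1*(-7353)) = -(-12593 + 7353) = -1*(-5240) = 5240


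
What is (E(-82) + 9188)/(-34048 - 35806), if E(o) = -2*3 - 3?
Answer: -9179/69854 ≈ -0.13140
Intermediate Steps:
E(o) = -9 (E(o) = -6 - 3 = -9)
(E(-82) + 9188)/(-34048 - 35806) = (-9 + 9188)/(-34048 - 35806) = 9179/(-69854) = 9179*(-1/69854) = -9179/69854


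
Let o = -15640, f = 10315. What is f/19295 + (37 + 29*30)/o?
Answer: 1692071/3550280 ≈ 0.47660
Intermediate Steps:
f/19295 + (37 + 29*30)/o = 10315/19295 + (37 + 29*30)/(-15640) = 10315*(1/19295) + (37 + 870)*(-1/15640) = 2063/3859 + 907*(-1/15640) = 2063/3859 - 907/15640 = 1692071/3550280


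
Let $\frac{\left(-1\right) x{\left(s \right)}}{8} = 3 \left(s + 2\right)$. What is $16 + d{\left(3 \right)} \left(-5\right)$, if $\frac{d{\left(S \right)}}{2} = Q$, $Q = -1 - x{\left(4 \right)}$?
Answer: $-1414$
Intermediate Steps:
$x{\left(s \right)} = -48 - 24 s$ ($x{\left(s \right)} = - 8 \cdot 3 \left(s + 2\right) = - 8 \cdot 3 \left(2 + s\right) = - 8 \left(6 + 3 s\right) = -48 - 24 s$)
$Q = 143$ ($Q = -1 - \left(-48 - 96\right) = -1 - -144 = -1 + 144 = 143$)
$d{\left(S \right)} = 286$ ($d{\left(S \right)} = 2 \cdot 143 = 286$)
$16 + d{\left(3 \right)} \left(-5\right) = 16 + 286 \left(-5\right) = 16 - 1430 = -1414$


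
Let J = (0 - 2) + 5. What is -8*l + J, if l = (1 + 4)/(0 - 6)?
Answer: 29/3 ≈ 9.6667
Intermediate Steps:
J = 3 (J = -2 + 5 = 3)
l = -⅚ (l = 5/(-6) = 5*(-⅙) = -⅚ ≈ -0.83333)
-8*l + J = -8*(-⅚) + 3 = 20/3 + 3 = 29/3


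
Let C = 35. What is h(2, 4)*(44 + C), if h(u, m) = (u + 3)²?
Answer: 1975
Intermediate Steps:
h(u, m) = (3 + u)²
h(2, 4)*(44 + C) = (3 + 2)²*(44 + 35) = 5²*79 = 25*79 = 1975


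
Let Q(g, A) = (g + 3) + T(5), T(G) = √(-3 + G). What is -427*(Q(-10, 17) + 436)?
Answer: -183183 - 427*√2 ≈ -1.8379e+5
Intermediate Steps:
Q(g, A) = 3 + g + √2 (Q(g, A) = (g + 3) + √(-3 + 5) = (3 + g) + √2 = 3 + g + √2)
-427*(Q(-10, 17) + 436) = -427*((3 - 10 + √2) + 436) = -427*((-7 + √2) + 436) = -427*(429 + √2) = -183183 - 427*√2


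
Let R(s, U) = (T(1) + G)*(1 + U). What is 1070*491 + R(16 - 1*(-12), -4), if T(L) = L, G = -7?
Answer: 525388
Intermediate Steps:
R(s, U) = -6 - 6*U (R(s, U) = (1 - 7)*(1 + U) = -6*(1 + U) = -6 - 6*U)
1070*491 + R(16 - 1*(-12), -4) = 1070*491 + (-6 - 6*(-4)) = 525370 + (-6 + 24) = 525370 + 18 = 525388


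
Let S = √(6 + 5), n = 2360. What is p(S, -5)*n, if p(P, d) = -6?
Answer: -14160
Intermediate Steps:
S = √11 ≈ 3.3166
p(S, -5)*n = -6*2360 = -14160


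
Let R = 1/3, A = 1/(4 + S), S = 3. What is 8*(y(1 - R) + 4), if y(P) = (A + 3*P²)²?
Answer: 21800/441 ≈ 49.433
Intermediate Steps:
A = ⅐ (A = 1/(4 + 3) = 1/7 = ⅐ ≈ 0.14286)
R = ⅓ ≈ 0.33333
y(P) = (⅐ + 3*P²)²
8*(y(1 - R) + 4) = 8*((1 + 21*(1 - 1*⅓)²)²/49 + 4) = 8*((1 + 21*(1 - ⅓)²)²/49 + 4) = 8*((1 + 21*(⅔)²)²/49 + 4) = 8*((1 + 21*(4/9))²/49 + 4) = 8*((1 + 28/3)²/49 + 4) = 8*((31/3)²/49 + 4) = 8*((1/49)*(961/9) + 4) = 8*(961/441 + 4) = 8*(2725/441) = 21800/441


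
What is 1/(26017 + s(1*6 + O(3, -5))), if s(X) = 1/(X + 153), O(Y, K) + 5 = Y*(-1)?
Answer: 151/3928568 ≈ 3.8436e-5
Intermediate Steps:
O(Y, K) = -5 - Y (O(Y, K) = -5 + Y*(-1) = -5 - Y)
s(X) = 1/(153 + X)
1/(26017 + s(1*6 + O(3, -5))) = 1/(26017 + 1/(153 + (1*6 + (-5 - 1*3)))) = 1/(26017 + 1/(153 + (6 + (-5 - 3)))) = 1/(26017 + 1/(153 + (6 - 8))) = 1/(26017 + 1/(153 - 2)) = 1/(26017 + 1/151) = 1/(3928568/151) = 151/3928568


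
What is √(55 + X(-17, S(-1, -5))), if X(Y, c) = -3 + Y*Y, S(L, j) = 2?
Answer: √341 ≈ 18.466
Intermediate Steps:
X(Y, c) = -3 + Y²
√(55 + X(-17, S(-1, -5))) = √(55 + (-3 + (-17)²)) = √(55 + (-3 + 289)) = √(55 + 286) = √341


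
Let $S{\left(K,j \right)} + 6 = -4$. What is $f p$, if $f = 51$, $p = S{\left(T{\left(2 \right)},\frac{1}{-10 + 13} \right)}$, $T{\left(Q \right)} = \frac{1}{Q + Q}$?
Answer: $-510$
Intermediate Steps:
$T{\left(Q \right)} = \frac{1}{2 Q}$
$S{\left(K,j \right)} = -10$ ($S{\left(K,j \right)} = -6 - 4 = -10$)
$p = -10$
$f p = 51 \left(-10\right) = -510$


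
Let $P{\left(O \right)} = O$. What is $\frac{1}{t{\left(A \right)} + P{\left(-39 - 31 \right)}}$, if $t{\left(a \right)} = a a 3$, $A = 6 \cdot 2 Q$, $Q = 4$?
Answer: $\frac{1}{6842} \approx 0.00014616$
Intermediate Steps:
$A = 48$ ($A = 6 \cdot 2 \cdot 4 = 12 \cdot 4 = 48$)
$t{\left(a \right)} = 3 a^{2}$ ($t{\left(a \right)} = a^{2} \cdot 3 = 3 a^{2}$)
$\frac{1}{t{\left(A \right)} + P{\left(-39 - 31 \right)}} = \frac{1}{3 \cdot 48^{2} - 70} = \frac{1}{3 \cdot 2304 - 70} = \frac{1}{6912 - 70} = \frac{1}{6842}$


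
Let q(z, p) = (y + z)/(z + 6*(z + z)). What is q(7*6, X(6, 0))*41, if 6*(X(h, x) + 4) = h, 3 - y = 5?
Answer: 820/273 ≈ 3.0037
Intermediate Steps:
y = -2 (y = 3 - 1*5 = 3 - 5 = -2)
X(h, x) = -4 + h/6
q(z, p) = (-2 + z)/(13*z) (q(z, p) = (-2 + z)/(z + 6*(z + z)) = (-2 + z)/(z + 6*(2*z)) = (-2 + z)/(z + 12*z) = (-2 + z)/((13*z)) = (-2 + z)*(1/(13*z)) = (-2 + z)/(13*z))
q(7*6, X(6, 0))*41 = ((-2 + 7*6)/(13*((7*6))))*41 = ((1/13)*(-2 + 42)/42)*41 = ((1/13)*(1/42)*40)*41 = (20/273)*41 = 820/273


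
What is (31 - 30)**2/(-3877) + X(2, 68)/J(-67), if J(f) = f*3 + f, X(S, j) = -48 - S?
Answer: 96791/519518 ≈ 0.18631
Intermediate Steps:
J(f) = 4*f (J(f) = 3*f + f = 4*f)
(31 - 30)**2/(-3877) + X(2, 68)/J(-67) = (31 - 30)**2/(-3877) + (-48 - 1*2)/((4*(-67))) = 1**2*(-1/3877) + (-48 - 2)/(-268) = 1*(-1/3877) - 50*(-1/268) = -1/3877 + 25/134 = 96791/519518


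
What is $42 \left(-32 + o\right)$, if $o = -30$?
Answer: $-2604$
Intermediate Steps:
$42 \left(-32 + o\right) = 42 \left(-32 - 30\right) = 42 \left(-62\right) = -2604$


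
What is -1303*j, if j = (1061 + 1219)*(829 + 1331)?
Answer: -6417014400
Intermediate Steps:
j = 4924800 (j = 2280*2160 = 4924800)
-1303*j = -1303*4924800 = -6417014400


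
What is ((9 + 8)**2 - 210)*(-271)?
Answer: -21409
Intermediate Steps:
((9 + 8)**2 - 210)*(-271) = (17**2 - 210)*(-271) = (289 - 210)*(-271) = 79*(-271) = -21409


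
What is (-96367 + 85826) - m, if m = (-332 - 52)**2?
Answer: -157997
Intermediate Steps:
m = 147456 (m = (-384)**2 = 147456)
(-96367 + 85826) - m = (-96367 + 85826) - 1*147456 = -10541 - 147456 = -157997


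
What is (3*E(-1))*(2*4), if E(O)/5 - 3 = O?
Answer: 240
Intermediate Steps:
E(O) = 15 + 5*O
(3*E(-1))*(2*4) = (3*(15 + 5*(-1)))*(2*4) = (3*(15 - 5))*8 = (3*10)*8 = 30*8 = 240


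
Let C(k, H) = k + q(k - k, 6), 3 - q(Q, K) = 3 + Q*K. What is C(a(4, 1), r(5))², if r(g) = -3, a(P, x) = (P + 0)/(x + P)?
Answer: 16/25 ≈ 0.64000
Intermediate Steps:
a(P, x) = P/(P + x)
q(Q, K) = -K*Q (q(Q, K) = 3 - (3 + Q*K) = 3 - (3 + K*Q) = 3 + (-3 - K*Q) = -K*Q)
C(k, H) = k (C(k, H) = k - 1*6*(k - k) = k - 1*6*0 = k + 0 = k)
C(a(4, 1), r(5))² = (4/(4 + 1))² = (4/5)² = (4*(⅕))² = (⅘)² = 16/25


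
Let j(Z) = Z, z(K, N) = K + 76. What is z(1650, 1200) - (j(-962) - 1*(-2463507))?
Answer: -2460819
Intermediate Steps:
z(K, N) = 76 + K
z(1650, 1200) - (j(-962) - 1*(-2463507)) = (76 + 1650) - (-962 - 1*(-2463507)) = 1726 - (-962 + 2463507) = 1726 - 1*2462545 = 1726 - 2462545 = -2460819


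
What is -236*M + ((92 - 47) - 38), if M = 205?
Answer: -48373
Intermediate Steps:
-236*M + ((92 - 47) - 38) = -236*205 + ((92 - 47) - 38) = -48380 + (45 - 38) = -48380 + 7 = -48373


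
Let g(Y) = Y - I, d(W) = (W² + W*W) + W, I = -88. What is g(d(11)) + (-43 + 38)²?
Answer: 366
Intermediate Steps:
d(W) = W + 2*W² (d(W) = (W² + W²) + W = 2*W² + W = W + 2*W²)
g(Y) = 88 + Y (g(Y) = Y - 1*(-88) = Y + 88 = 88 + Y)
g(d(11)) + (-43 + 38)² = (88 + 11*(1 + 2*11)) + (-43 + 38)² = (88 + 11*(1 + 22)) + (-5)² = (88 + 11*23) + 25 = (88 + 253) + 25 = 341 + 25 = 366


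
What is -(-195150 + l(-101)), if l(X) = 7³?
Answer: 194807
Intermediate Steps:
l(X) = 343
-(-195150 + l(-101)) = -(-195150 + 343) = -1*(-194807) = 194807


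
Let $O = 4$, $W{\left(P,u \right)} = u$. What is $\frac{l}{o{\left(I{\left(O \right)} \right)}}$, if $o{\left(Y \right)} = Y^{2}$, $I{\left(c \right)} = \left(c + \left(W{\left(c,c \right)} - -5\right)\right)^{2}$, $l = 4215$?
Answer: $\frac{4215}{28561} \approx 0.14758$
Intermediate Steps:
$I{\left(c \right)} = \left(5 + 2 c\right)^{2}$ ($I{\left(c \right)} = \left(c + \left(c - -5\right)\right)^{2} = \left(c + \left(c + 5\right)\right)^{2} = \left(c + \left(5 + c\right)\right)^{2} = \left(5 + 2 c\right)^{2}$)
$\frac{l}{o{\left(I{\left(O \right)} \right)}} = \frac{4215}{\left(\left(5 + 2 \cdot 4\right)^{2}\right)^{2}} = \frac{4215}{\left(\left(5 + 8\right)^{2}\right)^{2}} = \frac{4215}{\left(13^{2}\right)^{2}} = \frac{4215}{169^{2}} = \frac{4215}{28561}$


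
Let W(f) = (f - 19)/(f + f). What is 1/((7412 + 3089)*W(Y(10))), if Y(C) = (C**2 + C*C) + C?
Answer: 420/2005691 ≈ 0.00020940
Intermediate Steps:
Y(C) = C + 2*C**2 (Y(C) = (C**2 + C**2) + C = 2*C**2 + C = C + 2*C**2)
W(f) = (-19 + f)/(2*f) (W(f) = (-19 + f)/((2*f)) = (-19 + f)*(1/(2*f)) = (-19 + f)/(2*f))
1/((7412 + 3089)*W(Y(10))) = 1/((7412 + 3089)*(((-19 + 10*(1 + 2*10))/(2*((10*(1 + 2*10))))))) = 1/(10501*(((-19 + 10*(1 + 20))/(2*((10*(1 + 20))))))) = 1/(10501*(((-19 + 10*21)/(2*((10*21)))))) = 1/(10501*(((1/2)*(-19 + 210)/210))) = 1/(10501*(((1/2)*(1/210)*191))) = 1/(10501*(191/420)) = (1/10501)*(420/191) = 420/2005691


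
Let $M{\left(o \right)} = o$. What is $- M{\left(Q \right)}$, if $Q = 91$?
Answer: $-91$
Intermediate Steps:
$- M{\left(Q \right)} = \left(-1\right) 91 = -91$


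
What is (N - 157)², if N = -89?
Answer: 60516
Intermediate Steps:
(N - 157)² = (-89 - 157)² = (-246)² = 60516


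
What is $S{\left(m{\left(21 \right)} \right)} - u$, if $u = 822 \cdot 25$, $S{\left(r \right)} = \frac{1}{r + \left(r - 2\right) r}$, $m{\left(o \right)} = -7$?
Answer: $- \frac{1150799}{56} \approx -20550.0$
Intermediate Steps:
$S{\left(r \right)} = \frac{1}{r + r \left(-2 + r\right)}$ ($S{\left(r \right)} = \frac{1}{r + \left(r - 2\right) r} = \frac{1}{r + \left(-2 + r\right) r} = \frac{1}{r + r \left(-2 + r\right)}$)
$u = 20550$
$S{\left(m{\left(21 \right)} \right)} - u = \frac{1}{\left(-7\right) \left(-1 - 7\right)} - 20550 = - \frac{1}{7 \left(-8\right)} - 20550 = \left(- \frac{1}{7}\right) \left(- \frac{1}{8}\right) - 20550 = \frac{1}{56} - 20550 = - \frac{1150799}{56}$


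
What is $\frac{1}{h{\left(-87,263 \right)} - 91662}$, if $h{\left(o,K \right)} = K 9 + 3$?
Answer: $- \frac{1}{89292} \approx -1.1199 \cdot 10^{-5}$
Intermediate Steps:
$h{\left(o,K \right)} = 3 + 9 K$ ($h{\left(o,K \right)} = 9 K + 3 = 3 + 9 K$)
$\frac{1}{h{\left(-87,263 \right)} - 91662} = \frac{1}{\left(3 + 9 \cdot 263\right) - 91662} = \frac{1}{\left(3 + 2367\right) - 91662} = \frac{1}{2370 - 91662} = \frac{1}{-89292} = - \frac{1}{89292}$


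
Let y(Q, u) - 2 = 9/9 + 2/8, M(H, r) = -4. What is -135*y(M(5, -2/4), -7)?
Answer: -1755/4 ≈ -438.75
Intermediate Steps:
y(Q, u) = 13/4 (y(Q, u) = 2 + (9/9 + 2/8) = 2 + (9*(⅑) + 2*(⅛)) = 2 + (1 + ¼) = 2 + 5/4 = 13/4)
-135*y(M(5, -2/4), -7) = -135*13/4 = -1755/4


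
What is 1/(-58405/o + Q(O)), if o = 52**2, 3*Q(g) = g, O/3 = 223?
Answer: 2704/544587 ≈ 0.0049652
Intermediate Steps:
O = 669 (O = 3*223 = 669)
Q(g) = g/3
o = 2704
1/(-58405/o + Q(O)) = 1/(-58405/2704 + (1/3)*669) = 1/(-58405*1/2704 + 223) = 1/(-58405/2704 + 223) = 1/(544587/2704) = 2704/544587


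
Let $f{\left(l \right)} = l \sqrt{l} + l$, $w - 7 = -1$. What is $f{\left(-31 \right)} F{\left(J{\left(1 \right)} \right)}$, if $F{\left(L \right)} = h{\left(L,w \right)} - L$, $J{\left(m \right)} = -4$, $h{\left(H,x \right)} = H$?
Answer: $0$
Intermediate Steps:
$w = 6$ ($w = 7 - 1 = 6$)
$f{\left(l \right)} = l + l^{\frac{3}{2}}$ ($f{\left(l \right)} = l^{\frac{3}{2}} + l = l + l^{\frac{3}{2}}$)
$F{\left(L \right)} = 0$ ($F{\left(L \right)} = L - L = 0$)
$f{\left(-31 \right)} F{\left(J{\left(1 \right)} \right)} = \left(-31 + \left(-31\right)^{\frac{3}{2}}\right) 0 = \left(-31 - 31 i \sqrt{31}\right) 0 = 0$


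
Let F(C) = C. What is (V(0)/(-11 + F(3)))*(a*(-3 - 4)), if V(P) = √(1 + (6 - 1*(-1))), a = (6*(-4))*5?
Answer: -210*√2 ≈ -296.98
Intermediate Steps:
a = -120 (a = -24*5 = -120)
V(P) = 2*√2 (V(P) = √(1 + (6 + 1)) = √(1 + 7) = √8 = 2*√2)
(V(0)/(-11 + F(3)))*(a*(-3 - 4)) = ((2*√2)/(-11 + 3))*(-120*(-3 - 4)) = ((2*√2)/(-8))*(-120*(-7)) = ((2*√2)*(-⅛))*840 = -√2/4*840 = -210*√2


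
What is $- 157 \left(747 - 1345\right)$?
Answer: $93886$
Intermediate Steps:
$- 157 \left(747 - 1345\right) = \left(-157\right) \left(-598\right) = 93886$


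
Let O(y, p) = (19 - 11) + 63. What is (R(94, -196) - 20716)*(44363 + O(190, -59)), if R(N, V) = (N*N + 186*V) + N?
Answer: -2143585028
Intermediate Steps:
O(y, p) = 71 (O(y, p) = 8 + 63 = 71)
R(N, V) = N + N**2 + 186*V (R(N, V) = (N**2 + 186*V) + N = N + N**2 + 186*V)
(R(94, -196) - 20716)*(44363 + O(190, -59)) = ((94 + 94**2 + 186*(-196)) - 20716)*(44363 + 71) = ((94 + 8836 - 36456) - 20716)*44434 = (-27526 - 20716)*44434 = -48242*44434 = -2143585028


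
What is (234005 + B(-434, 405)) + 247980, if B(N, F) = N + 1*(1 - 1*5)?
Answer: 481547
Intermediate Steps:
B(N, F) = -4 + N (B(N, F) = N + 1*(1 - 5) = N + 1*(-4) = N - 4 = -4 + N)
(234005 + B(-434, 405)) + 247980 = (234005 + (-4 - 434)) + 247980 = (234005 - 438) + 247980 = 233567 + 247980 = 481547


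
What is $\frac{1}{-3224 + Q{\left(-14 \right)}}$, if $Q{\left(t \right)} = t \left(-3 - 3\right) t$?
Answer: $- \frac{1}{4400} \approx -0.00022727$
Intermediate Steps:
$Q{\left(t \right)} = - 6 t^{2}$ ($Q{\left(t \right)} = t \left(-6\right) t = - 6 t t = - 6 t^{2}$)
$\frac{1}{-3224 + Q{\left(-14 \right)}} = \frac{1}{-3224 - 6 \left(-14\right)^{2}} = \frac{1}{-3224 - 1176} = \frac{1}{-4400} = - \frac{1}{4400}$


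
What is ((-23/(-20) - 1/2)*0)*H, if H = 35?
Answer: 0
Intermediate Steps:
((-23/(-20) - 1/2)*0)*H = ((-23/(-20) - 1/2)*0)*35 = ((-23*(-1/20) - 1*½)*0)*35 = ((23/20 - ½)*0)*35 = ((13/20)*0)*35 = 0*35 = 0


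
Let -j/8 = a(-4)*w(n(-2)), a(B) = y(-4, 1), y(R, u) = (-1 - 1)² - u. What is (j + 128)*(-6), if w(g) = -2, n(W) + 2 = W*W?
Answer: -1056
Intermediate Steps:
n(W) = -2 + W² (n(W) = -2 + W*W = -2 + W²)
y(R, u) = 4 - u (y(R, u) = (-2)² - u = 4 - u)
a(B) = 3 (a(B) = 4 - 1*1 = 4 - 1 = 3)
j = 48 (j = -24*(-2) = -8*(-6) = 48)
(j + 128)*(-6) = (48 + 128)*(-6) = 176*(-6) = -1056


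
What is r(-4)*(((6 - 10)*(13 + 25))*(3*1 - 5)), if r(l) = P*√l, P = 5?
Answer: 3040*I ≈ 3040.0*I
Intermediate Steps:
r(l) = 5*√l
r(-4)*(((6 - 10)*(13 + 25))*(3*1 - 5)) = (5*√(-4))*(((6 - 10)*(13 + 25))*(3*1 - 5)) = (5*(2*I))*((-4*38)*(3 - 5)) = (10*I)*(-152*(-2)) = (10*I)*304 = 3040*I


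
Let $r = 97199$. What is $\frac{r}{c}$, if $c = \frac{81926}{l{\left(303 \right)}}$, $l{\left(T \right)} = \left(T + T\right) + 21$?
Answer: $\frac{60943773}{81926} \approx 743.89$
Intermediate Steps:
$l{\left(T \right)} = 21 + 2 T$ ($l{\left(T \right)} = 2 T + 21 = 21 + 2 T$)
$c = \frac{81926}{627}$ ($c = \frac{81926}{21 + 2 \cdot 303} = \frac{81926}{21 + 606} = \frac{81926}{627} \approx 130.66$)
$\frac{r}{c} = \frac{97199}{\frac{81926}{627}} = 97199 \cdot \frac{627}{81926} = \frac{60943773}{81926}$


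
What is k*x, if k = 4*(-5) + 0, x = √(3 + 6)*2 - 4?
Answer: -40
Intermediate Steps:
x = 2 (x = √9*2 - 4 = 3*2 - 4 = 6 - 4 = 2)
k = -20 (k = -20 + 0 = -20)
k*x = -20*2 = -40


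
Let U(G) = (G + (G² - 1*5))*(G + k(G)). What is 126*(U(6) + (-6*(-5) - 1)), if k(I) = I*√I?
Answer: 31626 + 27972*√6 ≈ 1.0014e+5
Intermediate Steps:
k(I) = I^(3/2)
U(G) = (G + G^(3/2))*(-5 + G + G²) (U(G) = (G + (G² - 1*5))*(G + G^(3/2)) = (G + (G² - 5))*(G + G^(3/2)) = (G + (-5 + G²))*(G + G^(3/2)) = (-5 + G + G²)*(G + G^(3/2)) = (G + G^(3/2))*(-5 + G + G²))
126*(U(6) + (-6*(-5) - 1)) = 126*((6² + 6³ + 6^(5/2) + 6^(7/2) - 5*6 - 30*√6) + (-6*(-5) - 1)) = 126*((36 + 216 + 36*√6 + 216*√6 - 30 - 30*√6) + (30 - 1)) = 126*((36 + 216 + 36*√6 + 216*√6 - 30 - 30*√6) + 29) = 126*((222 + 222*√6) + 29) = 126*(251 + 222*√6) = 31626 + 27972*√6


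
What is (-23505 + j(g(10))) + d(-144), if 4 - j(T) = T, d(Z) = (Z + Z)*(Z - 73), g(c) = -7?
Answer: 39002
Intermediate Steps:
d(Z) = 2*Z*(-73 + Z) (d(Z) = (2*Z)*(-73 + Z) = 2*Z*(-73 + Z))
j(T) = 4 - T
(-23505 + j(g(10))) + d(-144) = (-23505 + (4 - 1*(-7))) + 2*(-144)*(-73 - 144) = (-23505 + (4 + 7)) + 2*(-144)*(-217) = (-23505 + 11) + 62496 = -23494 + 62496 = 39002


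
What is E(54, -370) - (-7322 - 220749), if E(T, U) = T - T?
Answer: 228071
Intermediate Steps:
E(T, U) = 0
E(54, -370) - (-7322 - 220749) = 0 - (-7322 - 220749) = 0 - 1*(-228071) = 0 + 228071 = 228071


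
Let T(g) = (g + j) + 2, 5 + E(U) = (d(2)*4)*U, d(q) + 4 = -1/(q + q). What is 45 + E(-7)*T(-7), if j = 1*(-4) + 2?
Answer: -753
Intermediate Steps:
d(q) = -4 - 1/(2*q) (d(q) = -4 - 1/(q + q) = -4 - 1/(2*q))
E(U) = -5 - 17*U (E(U) = -5 + ((-4 - ½/2)*4)*U = -5 + ((-4 - ½*½)*4)*U = -5 + ((-4 - ¼)*4)*U = -5 + (-17/4*4)*U = -5 - 17*U)
j = -2 (j = -4 + 2 = -2)
T(g) = g (T(g) = (g - 2) + 2 = (-2 + g) + 2 = g)
45 + E(-7)*T(-7) = 45 + (-5 - 17*(-7))*(-7) = 45 + (-5 + 119)*(-7) = 45 + 114*(-7) = 45 - 798 = -753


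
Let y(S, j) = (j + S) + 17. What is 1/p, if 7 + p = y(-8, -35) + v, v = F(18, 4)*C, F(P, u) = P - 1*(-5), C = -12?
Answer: -1/309 ≈ -0.0032362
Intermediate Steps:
y(S, j) = 17 + S + j (y(S, j) = (S + j) + 17 = 17 + S + j)
F(P, u) = 5 + P (F(P, u) = P + 5 = 5 + P)
v = -276 (v = (5 + 18)*(-12) = 23*(-12) = -276)
p = -309 (p = -7 + ((17 - 8 - 35) - 276) = -7 + (-26 - 276) = -7 - 302 = -309)
1/p = 1/(-309) = -1/309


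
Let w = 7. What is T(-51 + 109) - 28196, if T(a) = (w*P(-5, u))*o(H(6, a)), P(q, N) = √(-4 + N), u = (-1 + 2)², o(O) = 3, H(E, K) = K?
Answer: -28196 + 21*I*√3 ≈ -28196.0 + 36.373*I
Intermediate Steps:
u = 1 (u = 1² = 1)
T(a) = 21*I*√3 (T(a) = (7*√(-4 + 1))*3 = (7*√(-3))*3 = (7*(I*√3))*3 = (7*I*√3)*3 = 21*I*√3)
T(-51 + 109) - 28196 = 21*I*√3 - 28196 = -28196 + 21*I*√3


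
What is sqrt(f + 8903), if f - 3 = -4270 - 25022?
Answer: I*sqrt(20386) ≈ 142.78*I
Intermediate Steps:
f = -29289 (f = 3 + (-4270 - 25022) = 3 - 29292 = -29289)
sqrt(f + 8903) = sqrt(-29289 + 8903) = sqrt(-20386) = I*sqrt(20386)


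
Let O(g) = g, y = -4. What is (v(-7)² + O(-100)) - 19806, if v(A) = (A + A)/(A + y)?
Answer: -2408430/121 ≈ -19904.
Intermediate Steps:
v(A) = 2*A/(-4 + A) (v(A) = (A + A)/(A - 4) = (2*A)/(-4 + A) = 2*A/(-4 + A))
(v(-7)² + O(-100)) - 19806 = ((2*(-7)/(-4 - 7))² - 100) - 19806 = ((2*(-7)/(-11))² - 100) - 19806 = ((2*(-7)*(-1/11))² - 100) - 19806 = ((14/11)² - 100) - 19806 = (196/121 - 100) - 19806 = -11904/121 - 19806 = -2408430/121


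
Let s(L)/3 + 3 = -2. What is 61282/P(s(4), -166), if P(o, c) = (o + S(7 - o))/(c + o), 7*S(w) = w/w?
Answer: 2986319/4 ≈ 7.4658e+5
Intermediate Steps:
s(L) = -15 (s(L) = -9 + 3*(-2) = -9 - 6 = -15)
S(w) = ⅐ (S(w) = (w/w)/7 = (⅐)*1 = ⅐)
P(o, c) = (⅐ + o)/(c + o) (P(o, c) = (o + ⅐)/(c + o) = (⅐ + o)/(c + o))
61282/P(s(4), -166) = 61282/(((⅐ - 15)/(-166 - 15))) = 61282/((-104/7/(-181))) = 61282/((-1/181*(-104/7))) = 61282/(104/1267) = 61282*(1267/104) = 2986319/4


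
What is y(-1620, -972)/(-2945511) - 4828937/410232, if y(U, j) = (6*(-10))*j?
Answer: -527689325261/44753439576 ≈ -11.791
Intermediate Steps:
y(U, j) = -60*j
y(-1620, -972)/(-2945511) - 4828937/410232 = -60*(-972)/(-2945511) - 4828937/410232 = 58320*(-1/2945511) - 4828937*1/410232 = -2160/109093 - 4828937/410232 = -527689325261/44753439576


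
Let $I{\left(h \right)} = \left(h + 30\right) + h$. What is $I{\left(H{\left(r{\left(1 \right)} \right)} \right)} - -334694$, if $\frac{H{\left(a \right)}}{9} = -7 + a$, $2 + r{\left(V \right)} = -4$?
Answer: $334490$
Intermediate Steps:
$r{\left(V \right)} = -6$ ($r{\left(V \right)} = -2 - 4 = -6$)
$H{\left(a \right)} = -63 + 9 a$ ($H{\left(a \right)} = 9 \left(-7 + a\right) = -63 + 9 a$)
$I{\left(h \right)} = 30 + 2 h$ ($I{\left(h \right)} = \left(30 + h\right) + h = 30 + 2 h$)
$I{\left(H{\left(r{\left(1 \right)} \right)} \right)} - -334694 = \left(30 + 2 \left(-63 + 9 \left(-6\right)\right)\right) - -334694 = \left(30 + 2 \left(-63 - 54\right)\right) + 334694 = \left(30 + 2 \left(-117\right)\right) + 334694 = \left(30 - 234\right) + 334694 = -204 + 334694 = 334490$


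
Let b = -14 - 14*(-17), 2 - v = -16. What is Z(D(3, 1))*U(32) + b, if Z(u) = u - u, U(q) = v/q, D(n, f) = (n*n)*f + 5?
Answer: 224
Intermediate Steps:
v = 18 (v = 2 - 1*(-16) = 2 + 16 = 18)
b = 224 (b = -14 + 238 = 224)
D(n, f) = 5 + f*n² (D(n, f) = n²*f + 5 = f*n² + 5 = 5 + f*n²)
U(q) = 18/q
Z(u) = 0
Z(D(3, 1))*U(32) + b = 0*(18/32) + 224 = 0*(18*(1/32)) + 224 = 0*(9/16) + 224 = 0 + 224 = 224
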